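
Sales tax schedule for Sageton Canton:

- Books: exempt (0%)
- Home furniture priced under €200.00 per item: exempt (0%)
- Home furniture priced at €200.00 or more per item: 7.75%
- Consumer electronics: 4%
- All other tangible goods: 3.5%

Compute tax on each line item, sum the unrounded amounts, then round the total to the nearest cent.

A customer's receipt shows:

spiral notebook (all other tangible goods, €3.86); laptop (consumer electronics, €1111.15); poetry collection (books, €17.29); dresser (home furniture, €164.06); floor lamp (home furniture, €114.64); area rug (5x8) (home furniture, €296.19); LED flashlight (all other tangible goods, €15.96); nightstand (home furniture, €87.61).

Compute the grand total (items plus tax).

€1878.85

Spiral notebook €3.86: all other tangible goods → 3.5% → €0.1351
Laptop €1111.15: consumer electronics → 4% → €44.446
Poetry collection €17.29: books → 0% → €0.00
Dresser €164.06: home furniture, under €200.00 → 0% → €0.00
Floor lamp €114.64: home furniture, under €200.00 → 0% → €0.00
Area rug (5x8) €296.19: home furniture, €200.00 or more → 7.75% → €22.954725
LED flashlight €15.96: all other tangible goods → 3.5% → €0.5586
Nightstand €87.61: home furniture, under €200.00 → 0% → €0.00
Subtotal = €1810.76; unrounded tax = €68.094425 → €68.09; total due = €1878.85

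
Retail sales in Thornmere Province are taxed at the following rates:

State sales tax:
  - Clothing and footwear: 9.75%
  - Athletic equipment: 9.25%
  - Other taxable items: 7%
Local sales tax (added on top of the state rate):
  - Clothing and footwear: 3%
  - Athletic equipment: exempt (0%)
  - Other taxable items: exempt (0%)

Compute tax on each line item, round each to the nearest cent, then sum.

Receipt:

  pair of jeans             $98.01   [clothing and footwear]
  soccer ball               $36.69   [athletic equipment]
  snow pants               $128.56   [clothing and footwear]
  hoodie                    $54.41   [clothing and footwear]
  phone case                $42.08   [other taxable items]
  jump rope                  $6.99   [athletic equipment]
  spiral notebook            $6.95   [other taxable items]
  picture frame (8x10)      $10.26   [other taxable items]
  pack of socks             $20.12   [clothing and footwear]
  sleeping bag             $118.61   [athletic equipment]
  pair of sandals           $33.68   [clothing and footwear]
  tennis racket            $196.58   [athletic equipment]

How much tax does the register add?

$80.04

Pair of jeans $98.01: clothing and footwear → 9.75% + 3% local = 12.75% → $12.50
Soccer ball $36.69: athletic equipment → 9.25% + 0% local = 9.25% → $3.39
Snow pants $128.56: clothing and footwear → 9.75% + 3% local = 12.75% → $16.39
Hoodie $54.41: clothing and footwear → 9.75% + 3% local = 12.75% → $6.94
Phone case $42.08: other taxable items → 7% + 0% local = 7% → $2.95
Jump rope $6.99: athletic equipment → 9.25% + 0% local = 9.25% → $0.65
Spiral notebook $6.95: other taxable items → 7% + 0% local = 7% → $0.49
Picture frame (8x10) $10.26: other taxable items → 7% + 0% local = 7% → $0.72
Pack of socks $20.12: clothing and footwear → 9.75% + 3% local = 12.75% → $2.57
Sleeping bag $118.61: athletic equipment → 9.25% + 0% local = 9.25% → $10.97
Pair of sandals $33.68: clothing and footwear → 9.75% + 3% local = 12.75% → $4.29
Tennis racket $196.58: athletic equipment → 9.25% + 0% local = 9.25% → $18.18
Total tax = $12.50 + $3.39 + $16.39 + $6.94 + $2.95 + $0.65 + $0.49 + $0.72 + $2.57 + $10.97 + $4.29 + $18.18 = $80.04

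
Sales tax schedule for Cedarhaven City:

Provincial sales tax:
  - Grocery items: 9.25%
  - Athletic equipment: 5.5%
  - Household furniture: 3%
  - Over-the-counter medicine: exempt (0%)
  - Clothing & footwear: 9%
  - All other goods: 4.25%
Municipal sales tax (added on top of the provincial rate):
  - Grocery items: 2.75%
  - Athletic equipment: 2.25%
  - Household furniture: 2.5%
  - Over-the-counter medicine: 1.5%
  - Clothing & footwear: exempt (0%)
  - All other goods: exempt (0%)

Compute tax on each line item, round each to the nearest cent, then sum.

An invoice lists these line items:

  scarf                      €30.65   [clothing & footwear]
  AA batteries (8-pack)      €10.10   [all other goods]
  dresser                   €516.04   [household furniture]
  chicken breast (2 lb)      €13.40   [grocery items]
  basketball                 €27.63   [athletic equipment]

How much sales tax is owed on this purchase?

Scarf €30.65: clothing & footwear → 9% + 0% municipal = 9% → €2.76
AA batteries (8-pack) €10.10: all other goods → 4.25% + 0% municipal = 4.25% → €0.43
Dresser €516.04: household furniture → 3% + 2.5% municipal = 5.5% → €28.38
Chicken breast (2 lb) €13.40: grocery items → 9.25% + 2.75% municipal = 12% → €1.61
Basketball €27.63: athletic equipment → 5.5% + 2.25% municipal = 7.75% → €2.14
Total tax = €2.76 + €0.43 + €28.38 + €1.61 + €2.14 = €35.32

€35.32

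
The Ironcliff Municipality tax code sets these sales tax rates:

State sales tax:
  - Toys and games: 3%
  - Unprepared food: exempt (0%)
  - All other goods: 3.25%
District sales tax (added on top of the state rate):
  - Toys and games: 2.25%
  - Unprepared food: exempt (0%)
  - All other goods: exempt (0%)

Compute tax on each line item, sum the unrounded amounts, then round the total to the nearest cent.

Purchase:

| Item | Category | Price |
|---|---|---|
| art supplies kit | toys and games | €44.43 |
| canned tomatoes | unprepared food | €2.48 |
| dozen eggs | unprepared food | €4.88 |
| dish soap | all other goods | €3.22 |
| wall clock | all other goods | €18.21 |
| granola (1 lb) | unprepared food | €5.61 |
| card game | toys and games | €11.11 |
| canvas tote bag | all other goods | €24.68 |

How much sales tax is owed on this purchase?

€4.41

Art supplies kit €44.43: toys and games → 3% + 2.25% district = 5.25% → €2.332575
Canned tomatoes €2.48: unprepared food → 0% + 0% district = 0% → €0.00
Dozen eggs €4.88: unprepared food → 0% + 0% district = 0% → €0.00
Dish soap €3.22: all other goods → 3.25% + 0% district = 3.25% → €0.10465
Wall clock €18.21: all other goods → 3.25% + 0% district = 3.25% → €0.591825
Granola (1 lb) €5.61: unprepared food → 0% + 0% district = 0% → €0.00
Card game €11.11: toys and games → 3% + 2.25% district = 5.25% → €0.583275
Canvas tote bag €24.68: all other goods → 3.25% + 0% district = 3.25% → €0.8021
Unrounded tax sum = €4.414425 → €4.41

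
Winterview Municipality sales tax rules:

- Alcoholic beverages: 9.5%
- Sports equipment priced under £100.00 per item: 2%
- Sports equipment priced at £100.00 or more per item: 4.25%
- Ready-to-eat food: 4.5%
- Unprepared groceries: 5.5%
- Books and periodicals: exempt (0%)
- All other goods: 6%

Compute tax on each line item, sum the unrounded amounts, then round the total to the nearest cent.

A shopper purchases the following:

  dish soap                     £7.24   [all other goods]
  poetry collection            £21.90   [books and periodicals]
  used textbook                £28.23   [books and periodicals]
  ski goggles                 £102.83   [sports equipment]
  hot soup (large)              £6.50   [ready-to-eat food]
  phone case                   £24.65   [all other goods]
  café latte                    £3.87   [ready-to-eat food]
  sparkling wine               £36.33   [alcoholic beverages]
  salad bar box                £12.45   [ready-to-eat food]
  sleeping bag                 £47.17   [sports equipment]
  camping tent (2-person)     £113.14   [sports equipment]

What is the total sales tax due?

£16.51

Dish soap £7.24: all other goods → 6% → £0.4344
Poetry collection £21.90: books and periodicals → 0% → £0.00
Used textbook £28.23: books and periodicals → 0% → £0.00
Ski goggles £102.83: sports equipment, £100.00 or more → 4.25% → £4.370275
Hot soup (large) £6.50: ready-to-eat food → 4.5% → £0.2925
Phone case £24.65: all other goods → 6% → £1.479
Café latte £3.87: ready-to-eat food → 4.5% → £0.17415
Sparkling wine £36.33: alcoholic beverages → 9.5% → £3.45135
Salad bar box £12.45: ready-to-eat food → 4.5% → £0.56025
Sleeping bag £47.17: sports equipment, under £100.00 → 2% → £0.9434
Camping tent (2-person) £113.14: sports equipment, £100.00 or more → 4.25% → £4.80845
Unrounded tax sum = £16.513775 → £16.51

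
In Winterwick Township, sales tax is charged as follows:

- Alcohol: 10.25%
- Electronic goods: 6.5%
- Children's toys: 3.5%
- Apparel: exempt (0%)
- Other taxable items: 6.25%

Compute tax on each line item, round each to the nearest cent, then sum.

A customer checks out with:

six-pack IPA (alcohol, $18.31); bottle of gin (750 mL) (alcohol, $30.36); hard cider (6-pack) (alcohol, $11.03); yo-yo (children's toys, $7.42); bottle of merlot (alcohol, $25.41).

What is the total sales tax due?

Six-pack IPA $18.31: alcohol → 10.25% → $1.88
Bottle of gin (750 mL) $30.36: alcohol → 10.25% → $3.11
Hard cider (6-pack) $11.03: alcohol → 10.25% → $1.13
Yo-yo $7.42: children's toys → 3.5% → $0.26
Bottle of merlot $25.41: alcohol → 10.25% → $2.60
Total tax = $1.88 + $3.11 + $1.13 + $0.26 + $2.60 = $8.98

$8.98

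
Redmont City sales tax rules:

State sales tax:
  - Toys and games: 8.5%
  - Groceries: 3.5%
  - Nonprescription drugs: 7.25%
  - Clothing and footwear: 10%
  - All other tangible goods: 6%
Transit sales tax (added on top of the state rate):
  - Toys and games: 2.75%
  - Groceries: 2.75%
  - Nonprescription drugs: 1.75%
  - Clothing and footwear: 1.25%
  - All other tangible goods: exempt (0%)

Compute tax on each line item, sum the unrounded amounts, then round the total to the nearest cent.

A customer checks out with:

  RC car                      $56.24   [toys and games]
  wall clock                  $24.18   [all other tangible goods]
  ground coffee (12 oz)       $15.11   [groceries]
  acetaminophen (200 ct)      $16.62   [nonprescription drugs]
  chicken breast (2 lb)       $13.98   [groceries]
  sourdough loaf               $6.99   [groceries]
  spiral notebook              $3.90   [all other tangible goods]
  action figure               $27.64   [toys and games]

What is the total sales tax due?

RC car $56.24: toys and games → 8.5% + 2.75% transit = 11.25% → $6.327
Wall clock $24.18: all other tangible goods → 6% + 0% transit = 6% → $1.4508
Ground coffee (12 oz) $15.11: groceries → 3.5% + 2.75% transit = 6.25% → $0.944375
Acetaminophen (200 ct) $16.62: nonprescription drugs → 7.25% + 1.75% transit = 9% → $1.4958
Chicken breast (2 lb) $13.98: groceries → 3.5% + 2.75% transit = 6.25% → $0.87375
Sourdough loaf $6.99: groceries → 3.5% + 2.75% transit = 6.25% → $0.436875
Spiral notebook $3.90: all other tangible goods → 6% + 0% transit = 6% → $0.234
Action figure $27.64: toys and games → 8.5% + 2.75% transit = 11.25% → $3.1095
Unrounded tax sum = $14.8721 → $14.87

$14.87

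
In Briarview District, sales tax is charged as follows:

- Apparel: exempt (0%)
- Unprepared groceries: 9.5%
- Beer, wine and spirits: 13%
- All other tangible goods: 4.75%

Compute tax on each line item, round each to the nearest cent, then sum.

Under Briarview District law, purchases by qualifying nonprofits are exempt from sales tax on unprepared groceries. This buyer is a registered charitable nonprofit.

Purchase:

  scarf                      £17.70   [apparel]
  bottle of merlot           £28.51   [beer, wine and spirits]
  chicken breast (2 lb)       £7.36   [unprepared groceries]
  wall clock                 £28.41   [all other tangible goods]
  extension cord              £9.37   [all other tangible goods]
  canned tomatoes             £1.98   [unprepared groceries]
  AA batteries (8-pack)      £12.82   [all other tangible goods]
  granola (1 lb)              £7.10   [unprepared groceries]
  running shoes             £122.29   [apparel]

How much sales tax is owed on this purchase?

Scarf £17.70: apparel → 0% → £0.00
Bottle of merlot £28.51: beer, wine and spirits → 13% → £3.71
Chicken breast (2 lb) £7.36: unprepared groceries, buyer-exempt → 0% → £0.00
Wall clock £28.41: all other tangible goods → 4.75% → £1.35
Extension cord £9.37: all other tangible goods → 4.75% → £0.45
Canned tomatoes £1.98: unprepared groceries, buyer-exempt → 0% → £0.00
AA batteries (8-pack) £12.82: all other tangible goods → 4.75% → £0.61
Granola (1 lb) £7.10: unprepared groceries, buyer-exempt → 0% → £0.00
Running shoes £122.29: apparel → 0% → £0.00
Total tax = £3.71 + £1.35 + £0.45 + £0.61 = £6.12

£6.12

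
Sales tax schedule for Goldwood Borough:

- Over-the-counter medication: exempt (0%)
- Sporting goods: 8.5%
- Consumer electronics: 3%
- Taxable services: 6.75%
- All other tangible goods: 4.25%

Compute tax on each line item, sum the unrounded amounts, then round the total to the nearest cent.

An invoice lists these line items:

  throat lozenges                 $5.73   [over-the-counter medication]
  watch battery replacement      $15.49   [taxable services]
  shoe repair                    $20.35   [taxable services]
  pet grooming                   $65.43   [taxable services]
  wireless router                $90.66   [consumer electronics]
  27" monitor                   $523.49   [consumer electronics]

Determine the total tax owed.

Throat lozenges $5.73: over-the-counter medication → 0% → $0.00
Watch battery replacement $15.49: taxable services → 6.75% → $1.045575
Shoe repair $20.35: taxable services → 6.75% → $1.373625
Pet grooming $65.43: taxable services → 6.75% → $4.416525
Wireless router $90.66: consumer electronics → 3% → $2.7198
27" monitor $523.49: consumer electronics → 3% → $15.7047
Unrounded tax sum = $25.260225 → $25.26

$25.26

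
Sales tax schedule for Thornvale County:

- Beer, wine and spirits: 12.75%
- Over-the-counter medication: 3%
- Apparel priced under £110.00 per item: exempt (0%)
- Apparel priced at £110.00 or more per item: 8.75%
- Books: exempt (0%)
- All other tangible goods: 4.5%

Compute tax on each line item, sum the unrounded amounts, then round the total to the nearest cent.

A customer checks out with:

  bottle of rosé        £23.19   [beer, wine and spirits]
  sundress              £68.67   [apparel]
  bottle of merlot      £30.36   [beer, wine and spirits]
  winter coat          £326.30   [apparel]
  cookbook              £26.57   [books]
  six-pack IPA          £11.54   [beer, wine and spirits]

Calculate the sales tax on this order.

£36.85

Bottle of rosé £23.19: beer, wine and spirits → 12.75% → £2.956725
Sundress £68.67: apparel, under £110.00 → 0% → £0.00
Bottle of merlot £30.36: beer, wine and spirits → 12.75% → £3.8709
Winter coat £326.30: apparel, £110.00 or more → 8.75% → £28.55125
Cookbook £26.57: books → 0% → £0.00
Six-pack IPA £11.54: beer, wine and spirits → 12.75% → £1.47135
Unrounded tax sum = £36.850225 → £36.85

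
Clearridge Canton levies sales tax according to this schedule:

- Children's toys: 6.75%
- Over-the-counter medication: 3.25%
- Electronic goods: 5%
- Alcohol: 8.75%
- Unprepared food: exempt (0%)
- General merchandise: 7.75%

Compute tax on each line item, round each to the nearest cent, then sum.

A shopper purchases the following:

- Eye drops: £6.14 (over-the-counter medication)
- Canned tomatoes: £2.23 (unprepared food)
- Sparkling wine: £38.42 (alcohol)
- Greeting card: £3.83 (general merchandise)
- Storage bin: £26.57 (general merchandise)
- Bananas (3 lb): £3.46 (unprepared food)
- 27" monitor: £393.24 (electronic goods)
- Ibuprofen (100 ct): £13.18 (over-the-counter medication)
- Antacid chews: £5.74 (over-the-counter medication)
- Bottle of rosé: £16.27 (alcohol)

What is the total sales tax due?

£27.62

Eye drops £6.14: over-the-counter medication → 3.25% → £0.20
Canned tomatoes £2.23: unprepared food → 0% → £0.00
Sparkling wine £38.42: alcohol → 8.75% → £3.36
Greeting card £3.83: general merchandise → 7.75% → £0.30
Storage bin £26.57: general merchandise → 7.75% → £2.06
Bananas (3 lb) £3.46: unprepared food → 0% → £0.00
27" monitor £393.24: electronic goods → 5% → £19.66
Ibuprofen (100 ct) £13.18: over-the-counter medication → 3.25% → £0.43
Antacid chews £5.74: over-the-counter medication → 3.25% → £0.19
Bottle of rosé £16.27: alcohol → 8.75% → £1.42
Total tax = £0.20 + £3.36 + £0.30 + £2.06 + £19.66 + £0.43 + £0.19 + £1.42 = £27.62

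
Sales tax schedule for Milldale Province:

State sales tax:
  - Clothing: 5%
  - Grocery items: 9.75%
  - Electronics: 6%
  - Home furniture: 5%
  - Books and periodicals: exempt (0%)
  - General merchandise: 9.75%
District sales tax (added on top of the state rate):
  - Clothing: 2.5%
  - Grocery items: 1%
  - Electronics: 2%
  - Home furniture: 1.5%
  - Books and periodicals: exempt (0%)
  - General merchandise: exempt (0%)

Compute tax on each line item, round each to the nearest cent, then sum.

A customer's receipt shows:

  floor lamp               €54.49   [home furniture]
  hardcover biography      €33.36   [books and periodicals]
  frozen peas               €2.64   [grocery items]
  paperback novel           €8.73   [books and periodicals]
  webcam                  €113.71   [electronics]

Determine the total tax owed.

€12.92

Floor lamp €54.49: home furniture → 5% + 1.5% district = 6.5% → €3.54
Hardcover biography €33.36: books and periodicals → 0% + 0% district = 0% → €0.00
Frozen peas €2.64: grocery items → 9.75% + 1% district = 10.75% → €0.28
Paperback novel €8.73: books and periodicals → 0% + 0% district = 0% → €0.00
Webcam €113.71: electronics → 6% + 2% district = 8% → €9.10
Total tax = €3.54 + €0.28 + €9.10 = €12.92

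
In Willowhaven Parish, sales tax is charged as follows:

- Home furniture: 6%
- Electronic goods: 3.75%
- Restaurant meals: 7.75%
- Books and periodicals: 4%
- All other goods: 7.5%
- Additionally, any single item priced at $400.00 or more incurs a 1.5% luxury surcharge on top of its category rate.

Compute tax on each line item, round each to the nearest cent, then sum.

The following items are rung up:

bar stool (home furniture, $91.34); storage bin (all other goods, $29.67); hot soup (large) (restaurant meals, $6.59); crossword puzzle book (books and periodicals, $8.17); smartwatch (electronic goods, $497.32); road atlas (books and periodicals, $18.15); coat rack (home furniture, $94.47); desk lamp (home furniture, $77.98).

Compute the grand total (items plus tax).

$869.43

Bar stool $91.34: home furniture → 6% → $5.48
Storage bin $29.67: all other goods → 7.5% → $2.23
Hot soup (large) $6.59: restaurant meals → 7.75% → $0.51
Crossword puzzle book $8.17: books and periodicals → 4% → $0.33
Smartwatch $497.32: electronic goods → 3.75% + 1.5% surcharge = 5.25% → $26.11
Road atlas $18.15: books and periodicals → 4% → $0.73
Coat rack $94.47: home furniture → 6% → $5.67
Desk lamp $77.98: home furniture → 6% → $4.68
Subtotal = $823.69; tax = $45.74; total due = $869.43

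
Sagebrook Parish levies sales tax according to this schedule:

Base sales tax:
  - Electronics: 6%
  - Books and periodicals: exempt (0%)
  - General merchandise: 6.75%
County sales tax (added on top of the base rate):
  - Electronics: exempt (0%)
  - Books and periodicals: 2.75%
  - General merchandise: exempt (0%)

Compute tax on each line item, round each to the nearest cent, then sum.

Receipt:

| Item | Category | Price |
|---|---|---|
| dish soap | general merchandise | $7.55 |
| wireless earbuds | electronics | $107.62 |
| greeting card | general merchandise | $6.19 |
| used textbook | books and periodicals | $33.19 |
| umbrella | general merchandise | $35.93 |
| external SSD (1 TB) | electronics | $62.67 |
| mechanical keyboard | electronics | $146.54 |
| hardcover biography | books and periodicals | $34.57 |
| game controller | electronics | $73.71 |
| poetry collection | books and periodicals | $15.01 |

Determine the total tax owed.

$29.06

Dish soap $7.55: general merchandise → 6.75% + 0% county = 6.75% → $0.51
Wireless earbuds $107.62: electronics → 6% + 0% county = 6% → $6.46
Greeting card $6.19: general merchandise → 6.75% + 0% county = 6.75% → $0.42
Used textbook $33.19: books and periodicals → 0% + 2.75% county = 2.75% → $0.91
Umbrella $35.93: general merchandise → 6.75% + 0% county = 6.75% → $2.43
External SSD (1 TB) $62.67: electronics → 6% + 0% county = 6% → $3.76
Mechanical keyboard $146.54: electronics → 6% + 0% county = 6% → $8.79
Hardcover biography $34.57: books and periodicals → 0% + 2.75% county = 2.75% → $0.95
Game controller $73.71: electronics → 6% + 0% county = 6% → $4.42
Poetry collection $15.01: books and periodicals → 0% + 2.75% county = 2.75% → $0.41
Total tax = $0.51 + $6.46 + $0.42 + $0.91 + $2.43 + $3.76 + $8.79 + $0.95 + $4.42 + $0.41 = $29.06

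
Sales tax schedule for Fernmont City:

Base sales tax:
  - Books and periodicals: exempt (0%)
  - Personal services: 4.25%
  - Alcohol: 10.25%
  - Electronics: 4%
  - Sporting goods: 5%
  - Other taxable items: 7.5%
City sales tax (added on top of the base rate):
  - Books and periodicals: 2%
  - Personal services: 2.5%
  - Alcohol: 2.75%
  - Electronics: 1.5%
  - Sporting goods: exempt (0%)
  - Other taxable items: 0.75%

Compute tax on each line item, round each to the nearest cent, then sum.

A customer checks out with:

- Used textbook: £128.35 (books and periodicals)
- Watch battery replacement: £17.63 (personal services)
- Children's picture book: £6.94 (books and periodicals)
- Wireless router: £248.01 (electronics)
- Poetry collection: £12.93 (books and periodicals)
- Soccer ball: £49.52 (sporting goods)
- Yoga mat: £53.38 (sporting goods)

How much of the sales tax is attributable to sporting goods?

£5.15

Soccer ball £49.52: sporting goods → 5% + 0% city = 5% → £2.48
Yoga mat £53.38: sporting goods → 5% + 0% city = 5% → £2.67
Tax on sporting goods = £2.48 + £2.67 = £5.15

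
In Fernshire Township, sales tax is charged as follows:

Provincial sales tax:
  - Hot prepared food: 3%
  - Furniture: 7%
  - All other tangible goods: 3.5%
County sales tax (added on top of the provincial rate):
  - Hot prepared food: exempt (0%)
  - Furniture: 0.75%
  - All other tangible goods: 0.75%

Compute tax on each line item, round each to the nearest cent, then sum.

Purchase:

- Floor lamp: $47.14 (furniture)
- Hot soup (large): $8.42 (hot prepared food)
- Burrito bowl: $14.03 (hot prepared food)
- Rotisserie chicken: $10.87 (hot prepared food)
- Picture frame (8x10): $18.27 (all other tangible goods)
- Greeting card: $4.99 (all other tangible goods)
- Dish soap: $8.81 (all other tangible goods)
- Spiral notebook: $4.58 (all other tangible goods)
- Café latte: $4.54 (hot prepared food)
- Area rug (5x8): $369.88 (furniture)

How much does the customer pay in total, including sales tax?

$526.54

Floor lamp $47.14: furniture → 7% + 0.75% county = 7.75% → $3.65
Hot soup (large) $8.42: hot prepared food → 3% + 0% county = 3% → $0.25
Burrito bowl $14.03: hot prepared food → 3% + 0% county = 3% → $0.42
Rotisserie chicken $10.87: hot prepared food → 3% + 0% county = 3% → $0.33
Picture frame (8x10) $18.27: all other tangible goods → 3.5% + 0.75% county = 4.25% → $0.78
Greeting card $4.99: all other tangible goods → 3.5% + 0.75% county = 4.25% → $0.21
Dish soap $8.81: all other tangible goods → 3.5% + 0.75% county = 4.25% → $0.37
Spiral notebook $4.58: all other tangible goods → 3.5% + 0.75% county = 4.25% → $0.19
Café latte $4.54: hot prepared food → 3% + 0% county = 3% → $0.14
Area rug (5x8) $369.88: furniture → 7% + 0.75% county = 7.75% → $28.67
Subtotal = $491.53; tax = $35.01; total due = $526.54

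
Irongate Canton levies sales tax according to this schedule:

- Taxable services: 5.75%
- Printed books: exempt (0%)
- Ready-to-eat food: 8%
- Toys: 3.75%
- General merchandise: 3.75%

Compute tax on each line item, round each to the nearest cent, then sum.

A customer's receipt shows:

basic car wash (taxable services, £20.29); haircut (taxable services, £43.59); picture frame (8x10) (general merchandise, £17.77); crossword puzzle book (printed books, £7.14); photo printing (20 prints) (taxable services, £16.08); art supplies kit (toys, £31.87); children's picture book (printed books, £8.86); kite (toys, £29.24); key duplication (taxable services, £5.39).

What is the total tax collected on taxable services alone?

Basic car wash £20.29: taxable services → 5.75% → £1.17
Haircut £43.59: taxable services → 5.75% → £2.51
Photo printing (20 prints) £16.08: taxable services → 5.75% → £0.92
Key duplication £5.39: taxable services → 5.75% → £0.31
Tax on taxable services = £1.17 + £2.51 + £0.92 + £0.31 = £4.91

£4.91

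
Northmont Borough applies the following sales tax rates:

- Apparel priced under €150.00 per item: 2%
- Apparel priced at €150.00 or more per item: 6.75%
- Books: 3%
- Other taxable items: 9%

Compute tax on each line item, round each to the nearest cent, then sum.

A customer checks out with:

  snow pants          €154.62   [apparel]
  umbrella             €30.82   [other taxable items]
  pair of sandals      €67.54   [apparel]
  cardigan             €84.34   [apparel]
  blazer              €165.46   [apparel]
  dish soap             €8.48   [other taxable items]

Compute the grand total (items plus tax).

Snow pants €154.62: apparel, €150.00 or more → 6.75% → €10.44
Umbrella €30.82: other taxable items → 9% → €2.77
Pair of sandals €67.54: apparel, under €150.00 → 2% → €1.35
Cardigan €84.34: apparel, under €150.00 → 2% → €1.69
Blazer €165.46: apparel, €150.00 or more → 6.75% → €11.17
Dish soap €8.48: other taxable items → 9% → €0.76
Subtotal = €511.26; tax = €28.18; total due = €539.44

€539.44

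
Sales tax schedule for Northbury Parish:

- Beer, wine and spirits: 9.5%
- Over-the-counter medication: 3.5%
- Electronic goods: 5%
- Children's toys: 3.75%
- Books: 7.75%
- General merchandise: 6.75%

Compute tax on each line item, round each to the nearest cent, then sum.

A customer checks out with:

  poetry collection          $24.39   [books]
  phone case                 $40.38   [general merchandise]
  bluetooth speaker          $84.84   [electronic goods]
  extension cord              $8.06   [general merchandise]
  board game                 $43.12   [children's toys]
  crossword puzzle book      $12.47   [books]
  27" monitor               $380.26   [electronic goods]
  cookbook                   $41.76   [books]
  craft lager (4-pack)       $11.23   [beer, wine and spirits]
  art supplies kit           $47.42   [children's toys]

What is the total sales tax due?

Poetry collection $24.39: books → 7.75% → $1.89
Phone case $40.38: general merchandise → 6.75% → $2.73
Bluetooth speaker $84.84: electronic goods → 5% → $4.24
Extension cord $8.06: general merchandise → 6.75% → $0.54
Board game $43.12: children's toys → 3.75% → $1.62
Crossword puzzle book $12.47: books → 7.75% → $0.97
27" monitor $380.26: electronic goods → 5% → $19.01
Cookbook $41.76: books → 7.75% → $3.24
Craft lager (4-pack) $11.23: beer, wine and spirits → 9.5% → $1.07
Art supplies kit $47.42: children's toys → 3.75% → $1.78
Total tax = $1.89 + $2.73 + $4.24 + $0.54 + $1.62 + $0.97 + $19.01 + $3.24 + $1.07 + $1.78 = $37.09

$37.09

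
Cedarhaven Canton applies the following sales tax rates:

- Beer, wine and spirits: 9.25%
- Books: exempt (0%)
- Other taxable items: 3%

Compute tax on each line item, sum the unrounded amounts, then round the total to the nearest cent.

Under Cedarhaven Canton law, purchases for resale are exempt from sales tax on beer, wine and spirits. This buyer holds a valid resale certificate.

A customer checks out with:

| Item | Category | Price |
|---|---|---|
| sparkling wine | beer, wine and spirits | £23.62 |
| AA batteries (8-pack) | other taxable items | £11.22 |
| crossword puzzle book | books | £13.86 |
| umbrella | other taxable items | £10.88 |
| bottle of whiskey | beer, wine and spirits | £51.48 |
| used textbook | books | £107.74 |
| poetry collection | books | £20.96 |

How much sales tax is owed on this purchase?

£0.66

Sparkling wine £23.62: beer, wine and spirits, buyer-exempt → 0% → £0.00
AA batteries (8-pack) £11.22: other taxable items → 3% → £0.3366
Crossword puzzle book £13.86: books → 0% → £0.00
Umbrella £10.88: other taxable items → 3% → £0.3264
Bottle of whiskey £51.48: beer, wine and spirits, buyer-exempt → 0% → £0.00
Used textbook £107.74: books → 0% → £0.00
Poetry collection £20.96: books → 0% → £0.00
Unrounded tax sum = £0.663 → £0.66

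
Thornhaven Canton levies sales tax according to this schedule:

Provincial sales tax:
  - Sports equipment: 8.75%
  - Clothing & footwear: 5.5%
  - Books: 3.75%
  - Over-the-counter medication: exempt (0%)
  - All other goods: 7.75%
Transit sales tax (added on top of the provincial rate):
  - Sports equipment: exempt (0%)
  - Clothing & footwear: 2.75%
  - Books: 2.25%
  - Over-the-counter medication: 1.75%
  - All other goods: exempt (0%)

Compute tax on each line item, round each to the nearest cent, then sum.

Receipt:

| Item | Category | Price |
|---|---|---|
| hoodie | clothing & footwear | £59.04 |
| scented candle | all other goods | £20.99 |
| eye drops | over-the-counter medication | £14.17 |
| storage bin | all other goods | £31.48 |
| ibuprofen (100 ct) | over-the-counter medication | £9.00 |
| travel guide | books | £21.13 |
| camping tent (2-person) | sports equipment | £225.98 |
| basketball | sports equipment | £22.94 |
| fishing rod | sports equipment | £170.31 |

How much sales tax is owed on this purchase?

£47.30

Hoodie £59.04: clothing & footwear → 5.5% + 2.75% transit = 8.25% → £4.87
Scented candle £20.99: all other goods → 7.75% + 0% transit = 7.75% → £1.63
Eye drops £14.17: over-the-counter medication → 0% + 1.75% transit = 1.75% → £0.25
Storage bin £31.48: all other goods → 7.75% + 0% transit = 7.75% → £2.44
Ibuprofen (100 ct) £9.00: over-the-counter medication → 0% + 1.75% transit = 1.75% → £0.16
Travel guide £21.13: books → 3.75% + 2.25% transit = 6% → £1.27
Camping tent (2-person) £225.98: sports equipment → 8.75% + 0% transit = 8.75% → £19.77
Basketball £22.94: sports equipment → 8.75% + 0% transit = 8.75% → £2.01
Fishing rod £170.31: sports equipment → 8.75% + 0% transit = 8.75% → £14.90
Total tax = £4.87 + £1.63 + £0.25 + £2.44 + £0.16 + £1.27 + £19.77 + £2.01 + £14.90 = £47.30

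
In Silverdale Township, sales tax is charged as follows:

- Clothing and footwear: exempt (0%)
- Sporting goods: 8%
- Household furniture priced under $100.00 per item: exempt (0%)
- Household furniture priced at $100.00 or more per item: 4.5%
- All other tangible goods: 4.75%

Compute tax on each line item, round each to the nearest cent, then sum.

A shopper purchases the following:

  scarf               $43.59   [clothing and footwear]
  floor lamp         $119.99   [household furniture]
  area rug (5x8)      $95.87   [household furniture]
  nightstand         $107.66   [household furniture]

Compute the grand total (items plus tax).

$377.35

Scarf $43.59: clothing and footwear → 0% → $0.00
Floor lamp $119.99: household furniture, $100.00 or more → 4.5% → $5.40
Area rug (5x8) $95.87: household furniture, under $100.00 → 0% → $0.00
Nightstand $107.66: household furniture, $100.00 or more → 4.5% → $4.84
Subtotal = $367.11; tax = $10.24; total due = $377.35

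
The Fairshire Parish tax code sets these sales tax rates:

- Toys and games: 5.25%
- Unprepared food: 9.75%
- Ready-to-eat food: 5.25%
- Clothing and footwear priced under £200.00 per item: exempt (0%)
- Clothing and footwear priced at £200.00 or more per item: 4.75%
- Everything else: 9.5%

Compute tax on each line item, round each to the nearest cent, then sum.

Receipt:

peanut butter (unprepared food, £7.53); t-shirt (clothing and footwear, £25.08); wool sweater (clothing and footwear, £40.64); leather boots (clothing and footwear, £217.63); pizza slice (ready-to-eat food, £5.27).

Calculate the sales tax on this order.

Peanut butter £7.53: unprepared food → 9.75% → £0.73
T-shirt £25.08: clothing and footwear, under £200.00 → 0% → £0.00
Wool sweater £40.64: clothing and footwear, under £200.00 → 0% → £0.00
Leather boots £217.63: clothing and footwear, £200.00 or more → 4.75% → £10.34
Pizza slice £5.27: ready-to-eat food → 5.25% → £0.28
Total tax = £0.73 + £10.34 + £0.28 = £11.35

£11.35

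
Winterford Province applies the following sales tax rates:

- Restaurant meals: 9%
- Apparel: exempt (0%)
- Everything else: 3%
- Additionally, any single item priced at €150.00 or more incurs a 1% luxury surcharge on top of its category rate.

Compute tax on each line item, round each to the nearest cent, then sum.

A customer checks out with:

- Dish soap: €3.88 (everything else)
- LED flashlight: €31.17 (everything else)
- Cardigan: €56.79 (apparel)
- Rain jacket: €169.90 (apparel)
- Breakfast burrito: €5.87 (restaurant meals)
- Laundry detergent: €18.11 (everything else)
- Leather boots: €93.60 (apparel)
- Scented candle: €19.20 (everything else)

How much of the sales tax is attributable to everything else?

Dish soap €3.88: everything else → 3% → €0.12
LED flashlight €31.17: everything else → 3% → €0.94
Laundry detergent €18.11: everything else → 3% → €0.54
Scented candle €19.20: everything else → 3% → €0.58
Tax on everything else = €0.12 + €0.94 + €0.54 + €0.58 = €2.18

€2.18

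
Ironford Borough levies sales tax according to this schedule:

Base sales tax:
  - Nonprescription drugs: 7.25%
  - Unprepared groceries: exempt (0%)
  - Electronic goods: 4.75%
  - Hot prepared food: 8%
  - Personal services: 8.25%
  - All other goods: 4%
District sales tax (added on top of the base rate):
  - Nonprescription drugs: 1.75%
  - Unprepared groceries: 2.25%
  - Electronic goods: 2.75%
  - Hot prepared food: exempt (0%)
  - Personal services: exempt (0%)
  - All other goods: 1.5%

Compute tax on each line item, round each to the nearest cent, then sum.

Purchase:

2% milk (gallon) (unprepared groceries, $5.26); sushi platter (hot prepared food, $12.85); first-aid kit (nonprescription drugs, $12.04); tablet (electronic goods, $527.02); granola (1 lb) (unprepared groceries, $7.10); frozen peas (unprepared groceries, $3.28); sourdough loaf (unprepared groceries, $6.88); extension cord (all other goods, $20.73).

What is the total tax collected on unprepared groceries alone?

$0.50

2% milk (gallon) $5.26: unprepared groceries → 0% + 2.25% district = 2.25% → $0.12
Granola (1 lb) $7.10: unprepared groceries → 0% + 2.25% district = 2.25% → $0.16
Frozen peas $3.28: unprepared groceries → 0% + 2.25% district = 2.25% → $0.07
Sourdough loaf $6.88: unprepared groceries → 0% + 2.25% district = 2.25% → $0.15
Tax on unprepared groceries = $0.12 + $0.16 + $0.07 + $0.15 = $0.50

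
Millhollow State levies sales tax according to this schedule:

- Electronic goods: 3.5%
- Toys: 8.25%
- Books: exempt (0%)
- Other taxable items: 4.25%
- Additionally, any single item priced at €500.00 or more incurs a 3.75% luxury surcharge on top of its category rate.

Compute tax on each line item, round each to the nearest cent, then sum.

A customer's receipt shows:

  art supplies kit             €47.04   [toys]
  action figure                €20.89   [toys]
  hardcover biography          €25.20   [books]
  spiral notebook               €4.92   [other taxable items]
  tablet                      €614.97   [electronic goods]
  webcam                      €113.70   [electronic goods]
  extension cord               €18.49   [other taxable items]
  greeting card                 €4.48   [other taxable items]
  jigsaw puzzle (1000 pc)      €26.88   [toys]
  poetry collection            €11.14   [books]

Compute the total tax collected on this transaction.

€57.58

Art supplies kit €47.04: toys → 8.25% → €3.88
Action figure €20.89: toys → 8.25% → €1.72
Hardcover biography €25.20: books → 0% → €0.00
Spiral notebook €4.92: other taxable items → 4.25% → €0.21
Tablet €614.97: electronic goods → 3.5% + 3.75% surcharge = 7.25% → €44.59
Webcam €113.70: electronic goods → 3.5% → €3.98
Extension cord €18.49: other taxable items → 4.25% → €0.79
Greeting card €4.48: other taxable items → 4.25% → €0.19
Jigsaw puzzle (1000 pc) €26.88: toys → 8.25% → €2.22
Poetry collection €11.14: books → 0% → €0.00
Total tax = €3.88 + €1.72 + €0.21 + €44.59 + €3.98 + €0.79 + €0.19 + €2.22 = €57.58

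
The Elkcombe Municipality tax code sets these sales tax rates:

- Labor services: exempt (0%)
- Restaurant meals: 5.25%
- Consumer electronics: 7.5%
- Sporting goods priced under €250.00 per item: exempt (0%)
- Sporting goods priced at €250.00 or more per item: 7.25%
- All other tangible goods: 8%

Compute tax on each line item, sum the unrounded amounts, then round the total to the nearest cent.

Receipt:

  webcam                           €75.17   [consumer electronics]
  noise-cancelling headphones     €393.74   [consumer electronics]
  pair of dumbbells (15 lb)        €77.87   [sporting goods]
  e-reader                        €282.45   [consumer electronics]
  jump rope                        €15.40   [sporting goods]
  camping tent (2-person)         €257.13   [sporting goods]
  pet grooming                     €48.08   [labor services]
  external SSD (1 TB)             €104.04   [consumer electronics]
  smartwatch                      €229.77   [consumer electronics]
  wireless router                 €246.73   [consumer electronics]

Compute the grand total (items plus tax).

Webcam €75.17: consumer electronics → 7.5% → €5.63775
Noise-cancelling headphones €393.74: consumer electronics → 7.5% → €29.5305
Pair of dumbbells (15 lb) €77.87: sporting goods, under €250.00 → 0% → €0.00
E-reader €282.45: consumer electronics → 7.5% → €21.18375
Jump rope €15.40: sporting goods, under €250.00 → 0% → €0.00
Camping tent (2-person) €257.13: sporting goods, €250.00 or more → 7.25% → €18.641925
Pet grooming €48.08: labor services → 0% → €0.00
External SSD (1 TB) €104.04: consumer electronics → 7.5% → €7.803
Smartwatch €229.77: consumer electronics → 7.5% → €17.23275
Wireless router €246.73: consumer electronics → 7.5% → €18.50475
Subtotal = €1730.38; unrounded tax = €118.534425 → €118.53; total due = €1848.91

€1848.91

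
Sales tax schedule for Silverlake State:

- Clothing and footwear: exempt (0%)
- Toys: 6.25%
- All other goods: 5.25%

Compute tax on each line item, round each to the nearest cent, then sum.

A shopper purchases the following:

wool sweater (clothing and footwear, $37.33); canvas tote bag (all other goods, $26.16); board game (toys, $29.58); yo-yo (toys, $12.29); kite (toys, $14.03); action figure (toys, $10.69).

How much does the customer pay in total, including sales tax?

$135.62

Wool sweater $37.33: clothing and footwear → 0% → $0.00
Canvas tote bag $26.16: all other goods → 5.25% → $1.37
Board game $29.58: toys → 6.25% → $1.85
Yo-yo $12.29: toys → 6.25% → $0.77
Kite $14.03: toys → 6.25% → $0.88
Action figure $10.69: toys → 6.25% → $0.67
Subtotal = $130.08; tax = $5.54; total due = $135.62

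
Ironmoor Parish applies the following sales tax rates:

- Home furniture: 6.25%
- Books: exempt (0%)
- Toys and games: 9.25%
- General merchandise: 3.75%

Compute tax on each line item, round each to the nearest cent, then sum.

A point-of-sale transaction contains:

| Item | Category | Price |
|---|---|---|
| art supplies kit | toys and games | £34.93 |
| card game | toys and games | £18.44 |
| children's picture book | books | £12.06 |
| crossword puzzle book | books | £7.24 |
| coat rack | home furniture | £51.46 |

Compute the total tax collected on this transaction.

Art supplies kit £34.93: toys and games → 9.25% → £3.23
Card game £18.44: toys and games → 9.25% → £1.71
Children's picture book £12.06: books → 0% → £0.00
Crossword puzzle book £7.24: books → 0% → £0.00
Coat rack £51.46: home furniture → 6.25% → £3.22
Total tax = £3.23 + £1.71 + £3.22 = £8.16

£8.16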